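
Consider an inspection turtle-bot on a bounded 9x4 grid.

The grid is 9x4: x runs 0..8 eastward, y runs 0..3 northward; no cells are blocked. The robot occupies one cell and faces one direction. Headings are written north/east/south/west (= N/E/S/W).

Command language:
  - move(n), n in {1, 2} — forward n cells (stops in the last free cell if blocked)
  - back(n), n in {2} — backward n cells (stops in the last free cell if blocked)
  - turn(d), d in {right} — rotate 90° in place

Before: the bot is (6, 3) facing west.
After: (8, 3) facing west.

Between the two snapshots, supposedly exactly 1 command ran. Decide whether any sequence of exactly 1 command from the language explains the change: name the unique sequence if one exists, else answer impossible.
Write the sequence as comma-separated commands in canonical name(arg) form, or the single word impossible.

key: still facing W — the one step turns nothing
start: (6, 3) facing west
step 1 (back(2)): (8, 3) facing west
no other 1-command option fits: unique.

back(2)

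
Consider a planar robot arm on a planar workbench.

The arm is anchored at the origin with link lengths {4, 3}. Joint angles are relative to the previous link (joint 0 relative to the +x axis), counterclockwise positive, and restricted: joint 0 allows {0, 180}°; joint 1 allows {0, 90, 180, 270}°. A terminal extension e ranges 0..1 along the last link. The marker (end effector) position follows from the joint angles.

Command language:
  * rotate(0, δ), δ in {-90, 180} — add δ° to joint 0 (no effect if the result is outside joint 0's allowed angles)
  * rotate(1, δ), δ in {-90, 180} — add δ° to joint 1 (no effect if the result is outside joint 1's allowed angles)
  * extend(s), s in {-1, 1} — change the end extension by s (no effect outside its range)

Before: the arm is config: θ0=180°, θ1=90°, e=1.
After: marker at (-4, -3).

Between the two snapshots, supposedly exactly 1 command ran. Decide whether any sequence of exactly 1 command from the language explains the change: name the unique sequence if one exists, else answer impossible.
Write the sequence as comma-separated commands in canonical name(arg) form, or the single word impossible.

extend(-1)

t0: config: θ0=180°, θ1=90°, e=1
t=1 extend(-1) ⇒ config: θ0=180°, θ1=90°, e=0
no other 1-command option fits: unique.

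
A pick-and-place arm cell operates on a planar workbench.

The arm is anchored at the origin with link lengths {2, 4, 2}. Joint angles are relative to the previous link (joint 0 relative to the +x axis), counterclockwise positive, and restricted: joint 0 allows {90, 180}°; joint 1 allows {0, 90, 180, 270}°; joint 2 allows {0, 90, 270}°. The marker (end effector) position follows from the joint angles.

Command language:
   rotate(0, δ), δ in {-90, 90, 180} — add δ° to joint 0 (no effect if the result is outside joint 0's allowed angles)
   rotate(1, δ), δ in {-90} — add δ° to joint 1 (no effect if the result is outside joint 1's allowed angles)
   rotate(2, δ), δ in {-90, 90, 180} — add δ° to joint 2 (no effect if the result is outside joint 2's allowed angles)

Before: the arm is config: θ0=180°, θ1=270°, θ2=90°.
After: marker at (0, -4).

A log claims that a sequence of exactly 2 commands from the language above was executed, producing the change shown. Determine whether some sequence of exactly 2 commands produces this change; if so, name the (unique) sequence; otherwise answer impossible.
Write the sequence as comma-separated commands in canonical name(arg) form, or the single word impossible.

start: config: θ0=180°, θ1=270°, θ2=90°
1. rotate(1, -90) → config: θ0=180°, θ1=180°, θ2=90°
2. rotate(1, -90) → config: θ0=180°, θ1=90°, θ2=90°
all 49 alternatives checked — unique.

rotate(1, -90), rotate(1, -90)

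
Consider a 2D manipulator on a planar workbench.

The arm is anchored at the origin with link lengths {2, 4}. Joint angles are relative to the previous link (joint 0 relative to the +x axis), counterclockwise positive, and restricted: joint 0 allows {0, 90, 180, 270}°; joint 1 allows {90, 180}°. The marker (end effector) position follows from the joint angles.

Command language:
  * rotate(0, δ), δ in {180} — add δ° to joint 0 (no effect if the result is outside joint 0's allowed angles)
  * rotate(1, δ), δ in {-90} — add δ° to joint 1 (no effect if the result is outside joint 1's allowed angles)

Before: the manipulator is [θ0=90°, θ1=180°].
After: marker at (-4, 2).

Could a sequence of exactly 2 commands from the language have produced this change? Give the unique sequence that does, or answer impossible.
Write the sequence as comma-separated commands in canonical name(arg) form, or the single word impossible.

from: [θ0=90°, θ1=180°]
1. rotate(1, -90) → [θ0=90°, θ1=90°]
2. rotate(1, -90) → [θ0=90°, θ1=90°]
uniquely the one of 4 2-step routes that fits.

rotate(1, -90), rotate(1, -90)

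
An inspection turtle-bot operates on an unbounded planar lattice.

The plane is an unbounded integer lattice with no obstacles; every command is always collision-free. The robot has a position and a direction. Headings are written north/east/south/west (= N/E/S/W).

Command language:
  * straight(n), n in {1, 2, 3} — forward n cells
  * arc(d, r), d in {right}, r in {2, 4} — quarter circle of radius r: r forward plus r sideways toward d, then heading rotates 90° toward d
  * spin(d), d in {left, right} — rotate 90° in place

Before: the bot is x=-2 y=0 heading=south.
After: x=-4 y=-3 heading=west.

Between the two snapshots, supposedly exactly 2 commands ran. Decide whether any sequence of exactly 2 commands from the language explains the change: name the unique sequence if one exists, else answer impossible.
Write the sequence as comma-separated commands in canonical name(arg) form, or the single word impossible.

key: cell and facing (now W) both changed — the 2 commands mix motion and turning
begin: x=-2 y=0 heading=south
t=1 straight(1) ⇒ x=-2 y=-1 heading=south
t=2 arc(right, 2) ⇒ x=-4 y=-3 heading=west
all 49 alternatives checked — unique.

straight(1), arc(right, 2)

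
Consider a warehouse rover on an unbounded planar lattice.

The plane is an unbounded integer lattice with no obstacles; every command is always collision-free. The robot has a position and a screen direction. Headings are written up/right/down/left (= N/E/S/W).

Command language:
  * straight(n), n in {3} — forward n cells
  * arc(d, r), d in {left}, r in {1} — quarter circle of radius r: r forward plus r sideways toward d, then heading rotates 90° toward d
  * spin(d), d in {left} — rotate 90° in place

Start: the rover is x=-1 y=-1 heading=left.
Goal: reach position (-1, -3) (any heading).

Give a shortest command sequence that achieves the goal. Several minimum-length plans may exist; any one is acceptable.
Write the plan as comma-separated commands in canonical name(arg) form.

arc(left, 1), arc(left, 1)

begin: x=-1 y=-1 heading=left
1. arc(left, 1) → x=-2 y=-2 heading=down
2. arc(left, 1) → x=-1 y=-3 heading=right
minimal: 2 command(s), checked below 2.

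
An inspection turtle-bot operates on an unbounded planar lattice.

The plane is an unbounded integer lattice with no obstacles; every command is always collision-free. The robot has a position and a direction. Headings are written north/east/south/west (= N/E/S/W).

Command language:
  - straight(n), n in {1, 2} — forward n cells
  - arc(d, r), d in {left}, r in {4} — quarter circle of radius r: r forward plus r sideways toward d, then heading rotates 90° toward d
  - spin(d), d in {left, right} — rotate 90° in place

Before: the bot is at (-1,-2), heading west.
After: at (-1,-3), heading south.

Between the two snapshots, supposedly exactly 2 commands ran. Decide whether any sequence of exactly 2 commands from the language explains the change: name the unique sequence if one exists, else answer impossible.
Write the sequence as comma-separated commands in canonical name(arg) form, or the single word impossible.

spin(left), straight(1)

key: running straight(1) before spin(left) would end elsewhere — order is forced
from: at (-1,-2), heading west
step 1 (spin(left)): at (-1,-2), heading south
step 2 (straight(1)): at (-1,-3), heading south
uniquely the one of 25 2-step routes that fits.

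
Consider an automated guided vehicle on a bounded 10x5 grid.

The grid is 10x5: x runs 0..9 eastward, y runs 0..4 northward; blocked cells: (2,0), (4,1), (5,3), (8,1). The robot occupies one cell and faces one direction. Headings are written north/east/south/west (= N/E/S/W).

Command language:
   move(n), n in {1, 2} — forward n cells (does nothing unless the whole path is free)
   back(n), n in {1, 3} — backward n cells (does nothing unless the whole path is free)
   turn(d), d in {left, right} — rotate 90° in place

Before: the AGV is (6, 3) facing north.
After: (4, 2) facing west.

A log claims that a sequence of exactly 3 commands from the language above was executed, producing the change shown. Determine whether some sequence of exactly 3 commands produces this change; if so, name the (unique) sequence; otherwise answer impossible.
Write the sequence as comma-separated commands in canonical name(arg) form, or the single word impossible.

key: position moved to (4,2) AND the heading swung to W — translation plus rotation needed
t0: (6, 3) facing north
[1] after back(1): (6, 2) facing north
[2] after turn(left): (6, 2) facing west
[3] after move(2): (4, 2) facing west
no rival 3-sequence matches.

back(1), turn(left), move(2)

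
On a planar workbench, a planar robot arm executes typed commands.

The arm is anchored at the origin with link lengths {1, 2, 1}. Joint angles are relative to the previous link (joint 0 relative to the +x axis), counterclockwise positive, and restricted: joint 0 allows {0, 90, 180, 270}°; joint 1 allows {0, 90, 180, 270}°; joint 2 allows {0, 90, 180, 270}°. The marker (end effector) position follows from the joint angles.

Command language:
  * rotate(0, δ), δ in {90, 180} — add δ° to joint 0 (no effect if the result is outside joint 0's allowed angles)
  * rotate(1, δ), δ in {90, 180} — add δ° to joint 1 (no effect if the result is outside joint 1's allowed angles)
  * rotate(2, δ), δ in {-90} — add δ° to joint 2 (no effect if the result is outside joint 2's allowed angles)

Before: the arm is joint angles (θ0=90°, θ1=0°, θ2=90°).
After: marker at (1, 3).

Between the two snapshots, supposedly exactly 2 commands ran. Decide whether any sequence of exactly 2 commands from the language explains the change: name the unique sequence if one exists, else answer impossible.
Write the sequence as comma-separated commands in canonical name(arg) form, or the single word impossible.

rotate(2, -90), rotate(2, -90)

start: joint angles (θ0=90°, θ1=0°, θ2=90°)
[1] after rotate(2, -90): joint angles (θ0=90°, θ1=0°, θ2=0°)
[2] after rotate(2, -90): joint angles (θ0=90°, θ1=0°, θ2=270°)
no rival 2-sequence matches.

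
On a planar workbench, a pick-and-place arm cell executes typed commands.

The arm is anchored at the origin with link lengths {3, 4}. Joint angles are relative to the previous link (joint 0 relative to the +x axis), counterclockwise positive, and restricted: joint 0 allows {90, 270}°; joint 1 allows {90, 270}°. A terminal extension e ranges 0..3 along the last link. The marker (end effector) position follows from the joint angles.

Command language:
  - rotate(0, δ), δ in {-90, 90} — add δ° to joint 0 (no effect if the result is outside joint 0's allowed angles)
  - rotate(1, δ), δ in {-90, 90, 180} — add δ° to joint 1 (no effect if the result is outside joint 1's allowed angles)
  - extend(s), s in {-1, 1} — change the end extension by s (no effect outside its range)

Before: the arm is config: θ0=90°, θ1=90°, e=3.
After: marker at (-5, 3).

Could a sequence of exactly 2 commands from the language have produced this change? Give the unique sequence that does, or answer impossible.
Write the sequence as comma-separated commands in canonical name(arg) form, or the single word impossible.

extend(-1), extend(-1)

start: config: θ0=90°, θ1=90°, e=3
1. extend(-1) → config: θ0=90°, θ1=90°, e=2
2. extend(-1) → config: θ0=90°, θ1=90°, e=1
all 49 alternatives checked — unique.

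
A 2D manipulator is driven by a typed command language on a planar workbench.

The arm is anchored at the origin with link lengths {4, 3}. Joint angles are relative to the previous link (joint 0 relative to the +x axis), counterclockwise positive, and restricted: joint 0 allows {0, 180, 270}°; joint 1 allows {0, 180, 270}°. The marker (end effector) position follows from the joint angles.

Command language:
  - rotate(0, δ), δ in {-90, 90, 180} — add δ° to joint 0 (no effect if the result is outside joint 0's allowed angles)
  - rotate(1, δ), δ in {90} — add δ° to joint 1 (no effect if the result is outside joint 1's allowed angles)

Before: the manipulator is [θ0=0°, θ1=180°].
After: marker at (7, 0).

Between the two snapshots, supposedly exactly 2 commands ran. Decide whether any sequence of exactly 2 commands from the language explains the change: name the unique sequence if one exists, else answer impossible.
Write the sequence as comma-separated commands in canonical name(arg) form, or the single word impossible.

rotate(1, 90), rotate(1, 90)

begin: [θ0=0°, θ1=180°]
[1] after rotate(1, 90): [θ0=0°, θ1=270°]
[2] after rotate(1, 90): [θ0=0°, θ1=0°]
uniquely the one of 16 2-step routes that fits.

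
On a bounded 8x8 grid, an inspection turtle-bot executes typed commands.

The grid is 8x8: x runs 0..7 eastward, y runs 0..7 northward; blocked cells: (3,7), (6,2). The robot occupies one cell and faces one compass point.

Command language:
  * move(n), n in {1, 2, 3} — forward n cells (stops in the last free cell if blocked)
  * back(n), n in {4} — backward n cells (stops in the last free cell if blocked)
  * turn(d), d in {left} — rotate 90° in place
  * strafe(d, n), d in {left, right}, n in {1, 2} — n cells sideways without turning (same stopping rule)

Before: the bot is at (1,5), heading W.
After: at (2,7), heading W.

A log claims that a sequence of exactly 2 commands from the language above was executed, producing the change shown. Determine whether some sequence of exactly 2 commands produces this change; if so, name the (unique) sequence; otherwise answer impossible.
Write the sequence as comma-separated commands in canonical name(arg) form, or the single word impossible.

key: heading stays W — no command in the sequence turns
t0: at (1,5), heading W
step 1 (strafe(right, 2)): at (1,7), heading W
step 2 (back(4)): at (2,7), heading W
no other 2-command option fits: unique.

strafe(right, 2), back(4)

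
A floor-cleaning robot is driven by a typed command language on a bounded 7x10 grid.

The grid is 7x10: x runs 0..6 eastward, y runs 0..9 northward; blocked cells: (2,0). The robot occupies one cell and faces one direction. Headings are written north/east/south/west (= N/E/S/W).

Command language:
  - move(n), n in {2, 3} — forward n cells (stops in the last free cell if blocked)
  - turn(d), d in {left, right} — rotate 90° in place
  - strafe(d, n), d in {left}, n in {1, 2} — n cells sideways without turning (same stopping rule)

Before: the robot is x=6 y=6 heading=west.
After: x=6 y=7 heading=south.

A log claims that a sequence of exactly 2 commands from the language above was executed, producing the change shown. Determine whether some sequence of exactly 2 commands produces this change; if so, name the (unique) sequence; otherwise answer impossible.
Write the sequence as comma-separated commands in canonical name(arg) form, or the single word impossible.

all 36 sequences checked — none match.

impossible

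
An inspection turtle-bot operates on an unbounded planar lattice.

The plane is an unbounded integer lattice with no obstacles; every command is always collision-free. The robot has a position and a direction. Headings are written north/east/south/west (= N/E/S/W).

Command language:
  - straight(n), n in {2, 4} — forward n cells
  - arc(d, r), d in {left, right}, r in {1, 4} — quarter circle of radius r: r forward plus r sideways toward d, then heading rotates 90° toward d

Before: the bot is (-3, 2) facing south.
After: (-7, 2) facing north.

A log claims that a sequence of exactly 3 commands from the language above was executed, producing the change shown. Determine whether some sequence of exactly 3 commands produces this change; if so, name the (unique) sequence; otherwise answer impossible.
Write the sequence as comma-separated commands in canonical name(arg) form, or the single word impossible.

arc(right, 1), straight(2), arc(right, 1)

key: position moved to (-7,2) AND the heading swung to N — translation plus rotation needed
begin: (-3, 2) facing south
t=1 arc(right, 1) ⇒ (-4, 1) facing west
t=2 straight(2) ⇒ (-6, 1) facing west
t=3 arc(right, 1) ⇒ (-7, 2) facing north
no rival 3-sequence matches.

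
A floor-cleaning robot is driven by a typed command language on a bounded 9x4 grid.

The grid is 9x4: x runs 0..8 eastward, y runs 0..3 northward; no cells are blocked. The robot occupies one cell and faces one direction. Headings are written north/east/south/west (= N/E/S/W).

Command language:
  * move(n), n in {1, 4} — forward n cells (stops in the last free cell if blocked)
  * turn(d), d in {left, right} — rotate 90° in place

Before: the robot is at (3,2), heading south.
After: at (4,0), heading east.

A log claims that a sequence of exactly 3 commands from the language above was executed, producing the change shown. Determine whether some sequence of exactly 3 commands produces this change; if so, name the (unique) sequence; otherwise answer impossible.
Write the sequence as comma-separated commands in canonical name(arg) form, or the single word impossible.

key: running move(1) before move(4) would end elsewhere — order is forced
begin: at (3,2), heading south
t=1 move(4) ⇒ at (3,0), heading south
t=2 turn(left) ⇒ at (3,0), heading east
t=3 move(1) ⇒ at (4,0), heading east
no rival 3-sequence matches.

move(4), turn(left), move(1)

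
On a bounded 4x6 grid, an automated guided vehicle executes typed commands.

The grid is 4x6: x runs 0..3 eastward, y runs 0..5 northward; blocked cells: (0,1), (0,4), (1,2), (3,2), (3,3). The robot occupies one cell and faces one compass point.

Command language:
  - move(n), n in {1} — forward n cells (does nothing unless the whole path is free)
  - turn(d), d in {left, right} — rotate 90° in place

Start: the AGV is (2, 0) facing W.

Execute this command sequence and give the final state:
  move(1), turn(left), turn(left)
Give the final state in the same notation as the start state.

(1, 0) facing E

from: (2, 0) facing W
step 1 (move(1)): (1, 0) facing W
step 2 (turn(left)): (1, 0) facing S
step 3 (turn(left)): (1, 0) facing E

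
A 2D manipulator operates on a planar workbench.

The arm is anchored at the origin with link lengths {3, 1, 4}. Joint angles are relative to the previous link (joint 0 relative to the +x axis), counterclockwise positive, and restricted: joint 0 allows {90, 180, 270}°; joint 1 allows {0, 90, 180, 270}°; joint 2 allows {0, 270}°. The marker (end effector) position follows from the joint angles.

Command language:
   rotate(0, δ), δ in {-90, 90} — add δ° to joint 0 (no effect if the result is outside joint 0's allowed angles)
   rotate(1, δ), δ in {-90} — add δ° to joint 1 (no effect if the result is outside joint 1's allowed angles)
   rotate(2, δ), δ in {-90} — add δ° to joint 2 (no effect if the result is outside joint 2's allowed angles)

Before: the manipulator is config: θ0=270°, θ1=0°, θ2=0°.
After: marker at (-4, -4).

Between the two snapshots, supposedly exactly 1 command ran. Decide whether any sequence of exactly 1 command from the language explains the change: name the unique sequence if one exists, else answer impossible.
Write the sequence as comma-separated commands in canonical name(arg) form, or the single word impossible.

rotate(2, -90)

from: config: θ0=270°, θ1=0°, θ2=0°
[1] after rotate(2, -90): config: θ0=270°, θ1=0°, θ2=270°
no rival 1-sequence matches.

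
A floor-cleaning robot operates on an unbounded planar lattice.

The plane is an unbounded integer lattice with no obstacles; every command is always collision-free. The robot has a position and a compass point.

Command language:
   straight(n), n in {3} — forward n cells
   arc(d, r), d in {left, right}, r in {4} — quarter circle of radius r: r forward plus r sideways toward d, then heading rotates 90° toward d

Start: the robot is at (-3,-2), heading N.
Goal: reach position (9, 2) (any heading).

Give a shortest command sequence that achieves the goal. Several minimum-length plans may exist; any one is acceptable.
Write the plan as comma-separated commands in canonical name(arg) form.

from: at (-3,-2), heading N
t=1 arc(right, 4) ⇒ at (1,2), heading E
t=2 arc(right, 4) ⇒ at (5,-2), heading S
t=3 arc(left, 4) ⇒ at (9,-6), heading E
t=4 arc(left, 4) ⇒ at (13,-2), heading N
t=5 arc(left, 4) ⇒ at (9,2), heading W
no 4-step plan works, so 5 is optimal.

arc(right, 4), arc(right, 4), arc(left, 4), arc(left, 4), arc(left, 4)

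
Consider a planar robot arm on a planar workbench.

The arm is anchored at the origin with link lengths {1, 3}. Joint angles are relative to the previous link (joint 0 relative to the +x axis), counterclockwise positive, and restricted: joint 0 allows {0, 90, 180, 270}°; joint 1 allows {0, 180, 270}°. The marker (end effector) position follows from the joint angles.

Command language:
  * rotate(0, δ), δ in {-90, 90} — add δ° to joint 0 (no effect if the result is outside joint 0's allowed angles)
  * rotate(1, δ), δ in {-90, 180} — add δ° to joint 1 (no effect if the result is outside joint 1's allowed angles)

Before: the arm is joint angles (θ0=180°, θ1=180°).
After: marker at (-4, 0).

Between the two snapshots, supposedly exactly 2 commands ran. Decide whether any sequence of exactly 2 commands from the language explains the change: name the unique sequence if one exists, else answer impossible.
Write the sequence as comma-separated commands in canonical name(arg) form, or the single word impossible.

rotate(1, -90), rotate(1, 180)

key: order matters: swapping rotate(1, -90) and rotate(1, 180) lands elsewhere
initial: joint angles (θ0=180°, θ1=180°)
[1] after rotate(1, -90): joint angles (θ0=180°, θ1=180°)
[2] after rotate(1, 180): joint angles (θ0=180°, θ1=0°)
uniquely the one of 16 2-step routes that fits.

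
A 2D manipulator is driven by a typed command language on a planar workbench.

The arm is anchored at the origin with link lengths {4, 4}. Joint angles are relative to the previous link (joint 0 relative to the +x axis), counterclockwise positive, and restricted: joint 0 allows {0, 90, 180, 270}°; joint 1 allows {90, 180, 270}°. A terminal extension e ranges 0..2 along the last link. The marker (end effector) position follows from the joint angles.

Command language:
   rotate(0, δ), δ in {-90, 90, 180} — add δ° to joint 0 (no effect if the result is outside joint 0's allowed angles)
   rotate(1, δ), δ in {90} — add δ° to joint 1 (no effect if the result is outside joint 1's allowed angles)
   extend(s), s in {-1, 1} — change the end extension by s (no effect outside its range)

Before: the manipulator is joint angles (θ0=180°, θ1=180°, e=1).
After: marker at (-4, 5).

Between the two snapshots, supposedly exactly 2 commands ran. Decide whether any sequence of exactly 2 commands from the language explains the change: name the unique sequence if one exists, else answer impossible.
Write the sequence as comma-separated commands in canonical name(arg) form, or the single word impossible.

rotate(1, 90), rotate(1, 90)

start: joint angles (θ0=180°, θ1=180°, e=1)
step 1 (rotate(1, 90)): joint angles (θ0=180°, θ1=270°, e=1)
step 2 (rotate(1, 90)): joint angles (θ0=180°, θ1=270°, e=1)
all 36 alternatives checked — unique.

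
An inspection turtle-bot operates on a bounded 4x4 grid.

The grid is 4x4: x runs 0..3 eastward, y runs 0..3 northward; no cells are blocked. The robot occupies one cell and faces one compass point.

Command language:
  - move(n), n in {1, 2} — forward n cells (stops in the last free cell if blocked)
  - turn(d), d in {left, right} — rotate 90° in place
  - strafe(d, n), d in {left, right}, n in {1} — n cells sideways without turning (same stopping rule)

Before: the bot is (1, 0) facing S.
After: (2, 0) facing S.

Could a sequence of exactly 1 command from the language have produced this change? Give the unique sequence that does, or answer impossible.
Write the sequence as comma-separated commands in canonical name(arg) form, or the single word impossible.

key: still facing S — the one step turns nothing
from: (1, 0) facing S
step 1 (strafe(left, 1)): (2, 0) facing S
no rival 1-sequence matches.

strafe(left, 1)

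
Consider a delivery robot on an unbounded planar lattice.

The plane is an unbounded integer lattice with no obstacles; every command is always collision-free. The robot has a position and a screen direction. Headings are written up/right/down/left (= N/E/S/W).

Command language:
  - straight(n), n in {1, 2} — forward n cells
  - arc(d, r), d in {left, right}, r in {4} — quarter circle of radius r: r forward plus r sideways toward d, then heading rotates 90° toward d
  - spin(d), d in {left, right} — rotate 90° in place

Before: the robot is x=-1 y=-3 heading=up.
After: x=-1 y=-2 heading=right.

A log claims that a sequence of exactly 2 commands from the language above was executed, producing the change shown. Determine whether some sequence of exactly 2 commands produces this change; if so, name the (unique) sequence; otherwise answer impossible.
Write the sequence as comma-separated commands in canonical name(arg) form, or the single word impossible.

key: position moved to (-1,-2) AND the heading swung to E — translation plus rotation needed
initial: x=-1 y=-3 heading=up
step 1 (straight(1)): x=-1 y=-2 heading=up
step 2 (spin(right)): x=-1 y=-2 heading=right
all 36 alternatives checked — unique.

straight(1), spin(right)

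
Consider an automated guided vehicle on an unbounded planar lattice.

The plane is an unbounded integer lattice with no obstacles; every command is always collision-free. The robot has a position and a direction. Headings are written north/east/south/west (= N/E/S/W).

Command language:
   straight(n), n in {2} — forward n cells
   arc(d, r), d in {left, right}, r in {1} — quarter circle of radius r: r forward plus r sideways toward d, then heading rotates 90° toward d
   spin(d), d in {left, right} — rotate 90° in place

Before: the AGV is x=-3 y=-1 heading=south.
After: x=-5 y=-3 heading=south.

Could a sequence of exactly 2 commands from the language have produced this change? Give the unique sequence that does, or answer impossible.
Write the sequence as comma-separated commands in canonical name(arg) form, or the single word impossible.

key: still facing S at the end — net rotation zero over 2 steps
t0: x=-3 y=-1 heading=south
step 1 (arc(right, 1)): x=-4 y=-2 heading=west
step 2 (arc(left, 1)): x=-5 y=-3 heading=south
all 25 alternatives checked — unique.

arc(right, 1), arc(left, 1)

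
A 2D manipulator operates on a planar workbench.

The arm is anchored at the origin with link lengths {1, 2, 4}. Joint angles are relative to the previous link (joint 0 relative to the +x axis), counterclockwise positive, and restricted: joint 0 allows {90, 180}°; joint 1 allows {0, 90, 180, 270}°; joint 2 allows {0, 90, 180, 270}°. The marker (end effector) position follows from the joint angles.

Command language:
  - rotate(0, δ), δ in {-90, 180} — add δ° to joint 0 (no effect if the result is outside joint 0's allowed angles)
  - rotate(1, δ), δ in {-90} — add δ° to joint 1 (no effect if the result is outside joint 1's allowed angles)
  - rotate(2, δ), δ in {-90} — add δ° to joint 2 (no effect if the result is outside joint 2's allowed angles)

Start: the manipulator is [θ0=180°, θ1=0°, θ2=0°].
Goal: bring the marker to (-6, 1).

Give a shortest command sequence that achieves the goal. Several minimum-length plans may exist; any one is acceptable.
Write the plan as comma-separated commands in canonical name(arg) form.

rotate(0, -90), rotate(1, -90), rotate(1, -90), rotate(1, -90)

from: [θ0=180°, θ1=0°, θ2=0°]
1. rotate(0, -90) → [θ0=90°, θ1=0°, θ2=0°]
2. rotate(1, -90) → [θ0=90°, θ1=270°, θ2=0°]
3. rotate(1, -90) → [θ0=90°, θ1=180°, θ2=0°]
4. rotate(1, -90) → [θ0=90°, θ1=90°, θ2=0°]
minimal: 4 command(s), checked below 4.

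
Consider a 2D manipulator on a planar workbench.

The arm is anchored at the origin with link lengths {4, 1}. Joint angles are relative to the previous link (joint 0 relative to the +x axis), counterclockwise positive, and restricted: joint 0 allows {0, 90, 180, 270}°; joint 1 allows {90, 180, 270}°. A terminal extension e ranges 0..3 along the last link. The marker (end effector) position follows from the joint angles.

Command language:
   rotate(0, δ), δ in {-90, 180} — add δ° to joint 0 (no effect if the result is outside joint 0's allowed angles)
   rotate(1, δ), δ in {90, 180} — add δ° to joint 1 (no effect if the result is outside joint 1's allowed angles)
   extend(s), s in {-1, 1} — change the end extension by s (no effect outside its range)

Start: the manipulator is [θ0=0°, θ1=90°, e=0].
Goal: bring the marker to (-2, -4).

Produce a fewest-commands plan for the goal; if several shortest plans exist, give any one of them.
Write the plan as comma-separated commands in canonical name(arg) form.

extend(1), rotate(1, 180), rotate(0, -90)

begin: [θ0=0°, θ1=90°, e=0]
t=1 extend(1) ⇒ [θ0=0°, θ1=90°, e=1]
t=2 rotate(1, 180) ⇒ [θ0=0°, θ1=270°, e=1]
t=3 rotate(0, -90) ⇒ [θ0=270°, θ1=270°, e=1]
shorter routes all fall short; 3 is best.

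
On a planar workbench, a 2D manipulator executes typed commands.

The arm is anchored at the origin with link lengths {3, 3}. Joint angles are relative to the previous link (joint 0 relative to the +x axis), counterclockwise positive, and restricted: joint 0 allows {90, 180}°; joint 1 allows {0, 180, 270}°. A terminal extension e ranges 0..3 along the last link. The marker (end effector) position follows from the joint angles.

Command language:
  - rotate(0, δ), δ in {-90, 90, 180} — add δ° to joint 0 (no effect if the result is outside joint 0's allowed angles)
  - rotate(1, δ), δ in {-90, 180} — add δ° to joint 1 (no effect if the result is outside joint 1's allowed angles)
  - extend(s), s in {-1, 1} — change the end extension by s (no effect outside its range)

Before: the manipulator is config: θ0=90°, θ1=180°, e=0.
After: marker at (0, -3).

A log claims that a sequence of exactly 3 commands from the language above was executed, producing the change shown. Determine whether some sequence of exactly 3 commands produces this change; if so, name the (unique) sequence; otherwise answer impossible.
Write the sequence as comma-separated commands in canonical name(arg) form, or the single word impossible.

extend(1), extend(1), extend(1)

from: config: θ0=90°, θ1=180°, e=0
t=1 extend(1) ⇒ config: θ0=90°, θ1=180°, e=1
t=2 extend(1) ⇒ config: θ0=90°, θ1=180°, e=2
t=3 extend(1) ⇒ config: θ0=90°, θ1=180°, e=3
uniquely the one of 343 3-step routes that fits.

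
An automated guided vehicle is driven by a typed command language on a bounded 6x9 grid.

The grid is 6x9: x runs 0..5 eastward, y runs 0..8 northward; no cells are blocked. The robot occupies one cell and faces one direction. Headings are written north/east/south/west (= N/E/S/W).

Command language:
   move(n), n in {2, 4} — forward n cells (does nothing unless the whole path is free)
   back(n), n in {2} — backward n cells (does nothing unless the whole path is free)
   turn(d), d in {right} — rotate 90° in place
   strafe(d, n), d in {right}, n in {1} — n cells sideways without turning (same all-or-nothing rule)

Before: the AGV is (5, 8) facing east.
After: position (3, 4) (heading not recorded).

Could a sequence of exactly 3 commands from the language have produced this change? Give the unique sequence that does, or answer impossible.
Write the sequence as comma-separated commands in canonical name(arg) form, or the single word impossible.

back(2), turn(right), move(4)

key: running move(4) before back(2) would end elsewhere — order is forced
begin: (5, 8) facing east
[1] after back(2): (3, 8) facing east
[2] after turn(right): (3, 8) facing south
[3] after move(4): (3, 4) facing south
uniquely the one of 125 3-step routes that fits.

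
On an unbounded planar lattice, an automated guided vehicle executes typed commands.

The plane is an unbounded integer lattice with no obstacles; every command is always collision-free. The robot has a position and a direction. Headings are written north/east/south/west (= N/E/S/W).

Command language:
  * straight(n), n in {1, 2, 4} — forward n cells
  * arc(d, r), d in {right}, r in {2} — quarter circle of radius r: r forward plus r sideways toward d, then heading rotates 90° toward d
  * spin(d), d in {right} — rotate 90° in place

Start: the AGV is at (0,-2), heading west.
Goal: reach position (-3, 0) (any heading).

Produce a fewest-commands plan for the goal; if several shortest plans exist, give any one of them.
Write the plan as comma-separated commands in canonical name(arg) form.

initial: at (0,-2), heading west
t=1 straight(1) ⇒ at (-1,-2), heading west
t=2 arc(right, 2) ⇒ at (-3,0), heading north
nothing shorter than 2 reaches the goal.

straight(1), arc(right, 2)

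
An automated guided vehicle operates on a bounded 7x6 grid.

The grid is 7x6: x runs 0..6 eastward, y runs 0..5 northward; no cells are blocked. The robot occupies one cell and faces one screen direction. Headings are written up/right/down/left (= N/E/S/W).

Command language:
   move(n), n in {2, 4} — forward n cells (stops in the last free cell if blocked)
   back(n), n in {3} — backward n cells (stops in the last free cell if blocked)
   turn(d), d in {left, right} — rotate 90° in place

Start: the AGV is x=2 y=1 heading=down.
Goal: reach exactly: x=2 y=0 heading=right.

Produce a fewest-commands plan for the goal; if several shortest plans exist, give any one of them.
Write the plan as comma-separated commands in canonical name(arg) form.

move(4), turn(left)

initial: x=2 y=1 heading=down
t=1 move(4) ⇒ x=2 y=0 heading=down
t=2 turn(left) ⇒ x=2 y=0 heading=right
no 1-step plan works, so 2 is optimal.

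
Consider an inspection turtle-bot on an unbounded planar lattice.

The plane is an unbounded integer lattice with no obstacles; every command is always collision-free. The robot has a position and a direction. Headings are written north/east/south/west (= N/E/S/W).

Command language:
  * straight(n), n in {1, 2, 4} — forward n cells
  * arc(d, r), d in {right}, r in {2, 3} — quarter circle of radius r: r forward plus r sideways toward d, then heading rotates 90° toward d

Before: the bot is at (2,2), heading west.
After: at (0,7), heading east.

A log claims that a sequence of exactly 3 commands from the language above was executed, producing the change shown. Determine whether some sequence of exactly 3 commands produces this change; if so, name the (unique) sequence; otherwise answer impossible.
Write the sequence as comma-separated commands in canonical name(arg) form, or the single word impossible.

straight(1), arc(right, 3), arc(right, 2)

key: order matters: swapping straight(1) and arc(right, 2) lands elsewhere
start: at (2,2), heading west
[1] after straight(1): at (1,2), heading west
[2] after arc(right, 3): at (-2,5), heading north
[3] after arc(right, 2): at (0,7), heading east
uniquely the one of 125 3-step routes that fits.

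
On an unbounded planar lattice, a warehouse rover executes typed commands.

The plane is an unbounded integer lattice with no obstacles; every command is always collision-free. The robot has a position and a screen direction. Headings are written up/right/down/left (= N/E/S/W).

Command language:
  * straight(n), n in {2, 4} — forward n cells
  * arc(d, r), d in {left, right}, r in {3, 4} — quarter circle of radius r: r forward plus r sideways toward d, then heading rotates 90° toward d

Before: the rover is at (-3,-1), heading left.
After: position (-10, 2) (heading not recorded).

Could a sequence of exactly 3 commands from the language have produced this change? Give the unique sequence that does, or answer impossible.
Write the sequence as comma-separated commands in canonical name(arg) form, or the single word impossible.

straight(2), straight(2), arc(right, 3)

key: running arc(right, 3) before straight(2) would end elsewhere — order is forced
start: at (-3,-1), heading left
step 1 (straight(2)): at (-5,-1), heading left
step 2 (straight(2)): at (-7,-1), heading left
step 3 (arc(right, 3)): at (-10,2), heading up
uniquely the one of 216 3-step routes that fits.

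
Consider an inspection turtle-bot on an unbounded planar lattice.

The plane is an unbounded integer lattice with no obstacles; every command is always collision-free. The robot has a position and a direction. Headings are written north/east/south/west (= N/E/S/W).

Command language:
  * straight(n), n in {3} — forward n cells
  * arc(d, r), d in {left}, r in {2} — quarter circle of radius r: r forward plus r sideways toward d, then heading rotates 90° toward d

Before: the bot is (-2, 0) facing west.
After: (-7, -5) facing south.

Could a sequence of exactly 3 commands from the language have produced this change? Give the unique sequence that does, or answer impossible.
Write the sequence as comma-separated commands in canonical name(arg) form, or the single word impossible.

key: cell and facing (now S) both changed — the 3 commands mix motion and turning
t0: (-2, 0) facing west
step 1 (straight(3)): (-5, 0) facing west
step 2 (arc(left, 2)): (-7, -2) facing south
step 3 (straight(3)): (-7, -5) facing south
all 8 alternatives checked — unique.

straight(3), arc(left, 2), straight(3)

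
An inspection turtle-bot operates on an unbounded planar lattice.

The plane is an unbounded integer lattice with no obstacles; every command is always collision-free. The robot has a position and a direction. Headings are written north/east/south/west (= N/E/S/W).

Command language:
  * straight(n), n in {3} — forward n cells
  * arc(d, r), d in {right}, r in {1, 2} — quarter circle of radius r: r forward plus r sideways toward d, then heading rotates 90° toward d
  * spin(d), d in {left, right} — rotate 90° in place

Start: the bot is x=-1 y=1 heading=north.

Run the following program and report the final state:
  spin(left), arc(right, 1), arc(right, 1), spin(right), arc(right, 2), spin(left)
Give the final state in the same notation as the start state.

begin: x=-1 y=1 heading=north
1. spin(left) → x=-1 y=1 heading=west
2. arc(right, 1) → x=-2 y=2 heading=north
3. arc(right, 1) → x=-1 y=3 heading=east
4. spin(right) → x=-1 y=3 heading=south
5. arc(right, 2) → x=-3 y=1 heading=west
6. spin(left) → x=-3 y=1 heading=south

x=-3 y=1 heading=south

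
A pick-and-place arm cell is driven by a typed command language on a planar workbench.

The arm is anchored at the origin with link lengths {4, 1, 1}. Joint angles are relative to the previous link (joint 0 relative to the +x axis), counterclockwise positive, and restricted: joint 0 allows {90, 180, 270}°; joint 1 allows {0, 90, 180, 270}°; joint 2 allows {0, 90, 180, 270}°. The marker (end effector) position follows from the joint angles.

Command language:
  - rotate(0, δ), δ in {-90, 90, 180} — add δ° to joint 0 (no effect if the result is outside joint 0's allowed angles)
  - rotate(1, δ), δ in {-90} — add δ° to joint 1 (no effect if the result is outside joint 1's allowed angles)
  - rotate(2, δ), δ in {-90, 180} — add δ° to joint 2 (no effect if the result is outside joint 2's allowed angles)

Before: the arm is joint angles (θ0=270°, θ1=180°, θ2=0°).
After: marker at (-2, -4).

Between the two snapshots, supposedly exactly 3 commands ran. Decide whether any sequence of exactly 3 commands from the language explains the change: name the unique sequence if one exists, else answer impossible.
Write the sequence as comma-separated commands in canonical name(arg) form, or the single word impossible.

start: joint angles (θ0=270°, θ1=180°, θ2=0°)
step 1 (rotate(1, -90)): joint angles (θ0=270°, θ1=90°, θ2=0°)
step 2 (rotate(1, -90)): joint angles (θ0=270°, θ1=0°, θ2=0°)
step 3 (rotate(1, -90)): joint angles (θ0=270°, θ1=270°, θ2=0°)
no other 3-command option fits: unique.

rotate(1, -90), rotate(1, -90), rotate(1, -90)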